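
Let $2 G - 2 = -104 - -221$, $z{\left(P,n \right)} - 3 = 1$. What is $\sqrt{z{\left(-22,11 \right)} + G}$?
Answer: $\frac{\sqrt{254}}{2} \approx 7.9687$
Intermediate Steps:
$z{\left(P,n \right)} = 4$ ($z{\left(P,n \right)} = 3 + 1 = 4$)
$G = \frac{119}{2}$ ($G = 1 + \frac{-104 - -221}{2} = 1 + \frac{-104 + 221}{2} = 1 + \frac{1}{2} \cdot 117 = 1 + \frac{117}{2} = \frac{119}{2} \approx 59.5$)
$\sqrt{z{\left(-22,11 \right)} + G} = \sqrt{4 + \frac{119}{2}} = \sqrt{\frac{127}{2}} = \frac{\sqrt{254}}{2}$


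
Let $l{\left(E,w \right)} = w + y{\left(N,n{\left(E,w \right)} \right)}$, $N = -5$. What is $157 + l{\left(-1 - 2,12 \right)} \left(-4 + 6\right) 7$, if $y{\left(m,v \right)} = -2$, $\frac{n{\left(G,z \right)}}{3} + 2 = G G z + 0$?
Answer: $297$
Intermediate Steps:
$n{\left(G,z \right)} = -6 + 3 z G^{2}$ ($n{\left(G,z \right)} = -6 + 3 \left(G G z + 0\right) = -6 + 3 \left(G^{2} z + 0\right) = -6 + 3 \left(z G^{2} + 0\right) = -6 + 3 z G^{2}$)
$l{\left(E,w \right)} = -2 + w$ ($l{\left(E,w \right)} = w - 2 = -2 + w$)
$157 + l{\left(-1 - 2,12 \right)} \left(-4 + 6\right) 7 = 157 + \left(-2 + 12\right) \left(-4 + 6\right) 7 = 157 + 10 \cdot 2 \cdot 7 = 157 + 10 \cdot 14 = 157 + 140 = 297$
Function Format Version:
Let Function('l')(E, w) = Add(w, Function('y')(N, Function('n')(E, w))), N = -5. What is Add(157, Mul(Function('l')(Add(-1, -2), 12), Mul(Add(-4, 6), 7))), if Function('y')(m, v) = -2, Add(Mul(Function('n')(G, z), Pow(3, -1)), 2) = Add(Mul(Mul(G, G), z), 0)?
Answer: 297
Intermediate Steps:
Function('n')(G, z) = Add(-6, Mul(3, z, Pow(G, 2))) (Function('n')(G, z) = Add(-6, Mul(3, Add(Mul(Mul(G, G), z), 0))) = Add(-6, Mul(3, Add(Mul(Pow(G, 2), z), 0))) = Add(-6, Mul(3, Add(Mul(z, Pow(G, 2)), 0))) = Add(-6, Mul(3, Mul(z, Pow(G, 2)))) = Add(-6, Mul(3, z, Pow(G, 2))))
Function('l')(E, w) = Add(-2, w) (Function('l')(E, w) = Add(w, -2) = Add(-2, w))
Add(157, Mul(Function('l')(Add(-1, -2), 12), Mul(Add(-4, 6), 7))) = Add(157, Mul(Add(-2, 12), Mul(Add(-4, 6), 7))) = Add(157, Mul(10, Mul(2, 7))) = Add(157, Mul(10, 14)) = Add(157, 140) = 297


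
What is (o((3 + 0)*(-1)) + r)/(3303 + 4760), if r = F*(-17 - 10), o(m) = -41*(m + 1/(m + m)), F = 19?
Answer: -209/4398 ≈ -0.047522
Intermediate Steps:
o(m) = -41*m - 41/(2*m) (o(m) = -41*(m + 1/(2*m)) = -41*m - 41/(2*m))
r = -513 (r = 19*(-17 - 10) = 19*(-27) = -513)
(o((3 + 0)*(-1)) + r)/(3303 + 4760) = ((-41*(3 + 0)*(-1) - 41*(-1/(3 + 0))/2) - 513)/(3303 + 4760) = ((-123*(-1) - 41/(2*(3*(-1)))) - 513)/8063 = ((-41*(-3) - 41/2/(-3)) - 513)*(1/8063) = ((123 - 41/2*(-⅓)) - 513)*(1/8063) = ((123 + 41/6) - 513)*(1/8063) = (779/6 - 513)*(1/8063) = -2299/6*1/8063 = -209/4398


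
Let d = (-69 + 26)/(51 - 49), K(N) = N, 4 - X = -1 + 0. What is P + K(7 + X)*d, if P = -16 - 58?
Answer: -332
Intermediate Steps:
X = 5 (X = 4 - (-1 + 0) = 4 - 1*(-1) = 4 + 1 = 5)
P = -74
d = -43/2 ≈ -21.500
P + K(7 + X)*d = -74 + (7 + 5)*(-43/2) = -74 + 12*(-43/2) = -74 - 258 = -332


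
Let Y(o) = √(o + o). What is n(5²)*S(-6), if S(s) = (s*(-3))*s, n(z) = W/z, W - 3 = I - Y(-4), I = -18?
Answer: 324/5 + 216*I*√2/25 ≈ 64.8 + 12.219*I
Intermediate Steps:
Y(o) = √2*√o (Y(o) = √(2*o) = √2*√o)
W = -15 - 2*I*√2 (W = 3 + (-18 - √2*√(-4)) = 3 + (-18 - √2*2*I) = 3 + (-18 - 2*I*√2) = -15 - 2*I*√2 ≈ -15.0 - 2.8284*I)
n(z) = (-15 - 2*I*√2)/z
S(s) = -3*s² (S(s) = (-3*s)*s = -3*s²)
n(5²)*S(-6) = ((-15 - 2*I*√2)/(5²))*(-3*(-6)²) = ((-15 - 2*I*√2)/25)*(-3*36) = ((-15 - 2*I*√2)/25)*(-108) = (-⅗ - 2*I*√2/25)*(-108) = 324/5 + 216*I*√2/25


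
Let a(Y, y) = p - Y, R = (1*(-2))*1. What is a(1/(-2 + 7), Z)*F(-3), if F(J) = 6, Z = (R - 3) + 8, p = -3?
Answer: -96/5 ≈ -19.200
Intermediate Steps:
R = -2 (R = -2*1 = -2)
Z = 3 (Z = (-2 - 3) + 8 = -5 + 8 = 3)
a(Y, y) = -3 - Y
a(1/(-2 + 7), Z)*F(-3) = (-3 - 1/(-2 + 7))*6 = (-3 - 1/5)*6 = -16/5*6 = -96/5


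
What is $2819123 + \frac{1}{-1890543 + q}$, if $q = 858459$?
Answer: $\frac{2909571742331}{1032084} \approx 2.8191 \cdot 10^{6}$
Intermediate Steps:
$2819123 + \frac{1}{-1890543 + q} = 2819123 + \frac{1}{-1890543 + 858459} = 2819123 + \frac{1}{-1032084} = 2819123 - \frac{1}{1032084} = \frac{2909571742331}{1032084}$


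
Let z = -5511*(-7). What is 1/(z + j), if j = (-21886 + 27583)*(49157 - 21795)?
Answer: 1/155919891 ≈ 6.4136e-9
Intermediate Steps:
j = 155881314 (j = 5697*27362 = 155881314)
z = 38577
1/(z + j) = 1/(38577 + 155881314) = 1/155919891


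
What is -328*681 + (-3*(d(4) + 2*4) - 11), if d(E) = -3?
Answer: -223394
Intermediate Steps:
-328*681 + (-3*(d(4) + 2*4) - 11) = -328*681 + (-3*(-3 + 2*4) - 11) = -223368 + (-3*(-3 + 8) - 11) = -223368 + (-3*5 - 11) = -223368 + (-15 - 11) = -223368 - 26 = -223394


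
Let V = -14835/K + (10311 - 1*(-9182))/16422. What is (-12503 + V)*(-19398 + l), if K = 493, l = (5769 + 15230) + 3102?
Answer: -28068298933981/476238 ≈ -5.8938e+7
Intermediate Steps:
l = 24101 (l = 20999 + 3102 = 24101)
V = -13765313/476238 (V = -14835/493 + (10311 - 1*(-9182))/16422 = -14835*1/493 + (10311 + 9182)*(1/16422) = -14835/493 + 19493*(1/16422) = -14835/493 + 19493/16422 = -13765313/476238 ≈ -28.904)
(-12503 + V)*(-19398 + l) = (-12503 - 13765313/476238)*(-19398 + 24101) = -5968169027/476238*4703 = -28068298933981/476238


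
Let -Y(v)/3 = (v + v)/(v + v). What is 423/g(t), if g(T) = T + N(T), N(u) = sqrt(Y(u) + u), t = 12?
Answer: 141/5 ≈ 28.200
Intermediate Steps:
Y(v) = -3 (Y(v) = -3*(v + v)/(v + v) = -3*2*v/(2*v) = -3*2*v*1/(2*v) = -3*1 = -3)
N(u) = sqrt(-3 + u)
g(T) = T + sqrt(-3 + T)
423/g(t) = 423/(12 + sqrt(-3 + 12)) = 423/(12 + sqrt(9)) = 423/(12 + 3) = 423/15 = 423*(1/15) = 141/5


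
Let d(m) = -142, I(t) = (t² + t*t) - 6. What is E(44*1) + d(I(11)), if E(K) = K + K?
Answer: -54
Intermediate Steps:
I(t) = -6 + 2*t² (I(t) = (t² + t²) - 6 = 2*t² - 6 = -6 + 2*t²)
E(K) = 2*K
E(44*1) + d(I(11)) = 2*(44*1) - 142 = 2*44 - 142 = 88 - 142 = -54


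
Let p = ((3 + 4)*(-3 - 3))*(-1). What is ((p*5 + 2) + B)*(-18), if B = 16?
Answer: -4104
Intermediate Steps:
p = 42 (p = (7*(-6))*(-1) = -42*(-1) = 42)
((p*5 + 2) + B)*(-18) = ((42*5 + 2) + 16)*(-18) = ((210 + 2) + 16)*(-18) = (212 + 16)*(-18) = 228*(-18) = -4104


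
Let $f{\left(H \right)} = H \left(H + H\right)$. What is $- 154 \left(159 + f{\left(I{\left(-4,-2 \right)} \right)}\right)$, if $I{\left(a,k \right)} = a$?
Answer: $-29414$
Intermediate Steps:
$f{\left(H \right)} = 2 H^{2}$ ($f{\left(H \right)} = H 2 H = 2 H^{2}$)
$- 154 \left(159 + f{\left(I{\left(-4,-2 \right)} \right)}\right) = - 154 \left(159 + 2 \left(-4\right)^{2}\right) = - 154 \left(159 + 2 \cdot 16\right) = - 154 \left(159 + 32\right) = \left(-154\right) 191 = -29414$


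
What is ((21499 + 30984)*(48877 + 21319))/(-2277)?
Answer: -160178116/99 ≈ -1.6180e+6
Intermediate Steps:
((21499 + 30984)*(48877 + 21319))/(-2277) = (52483*70196)*(-1/2277) = 3684096668*(-1/2277) = -160178116/99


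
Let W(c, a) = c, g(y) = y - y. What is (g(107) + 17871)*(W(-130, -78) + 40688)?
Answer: 724812018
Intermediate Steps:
g(y) = 0
(g(107) + 17871)*(W(-130, -78) + 40688) = (0 + 17871)*(-130 + 40688) = 17871*40558 = 724812018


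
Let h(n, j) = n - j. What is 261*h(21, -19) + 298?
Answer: 10738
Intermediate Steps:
261*h(21, -19) + 298 = 261*(21 - 1*(-19)) + 298 = 261*(21 + 19) + 298 = 261*40 + 298 = 10440 + 298 = 10738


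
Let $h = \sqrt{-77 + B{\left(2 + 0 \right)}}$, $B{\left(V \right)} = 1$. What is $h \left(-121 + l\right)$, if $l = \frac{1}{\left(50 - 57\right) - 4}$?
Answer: $- \frac{2664 i \sqrt{19}}{11} \approx - 1055.6 i$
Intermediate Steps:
$l = - \frac{1}{11}$ ($l = \frac{1}{-7 - 4} = \frac{1}{-11} = - \frac{1}{11} \approx -0.090909$)
$h = 2 i \sqrt{19}$ ($h = \sqrt{-77 + 1} = \sqrt{-76} = 2 i \sqrt{19} \approx 8.7178 i$)
$h \left(-121 + l\right) = 2 i \sqrt{19} \left(-121 - \frac{1}{11}\right) = 2 i \sqrt{19} \left(- \frac{1332}{11}\right) = - \frac{2664 i \sqrt{19}}{11}$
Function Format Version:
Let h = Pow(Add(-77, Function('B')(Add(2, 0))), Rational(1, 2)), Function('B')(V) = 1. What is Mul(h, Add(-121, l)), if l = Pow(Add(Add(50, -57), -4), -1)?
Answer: Mul(Rational(-2664, 11), I, Pow(19, Rational(1, 2))) ≈ Mul(-1055.6, I)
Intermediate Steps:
l = Rational(-1, 11) (l = Pow(Add(-7, -4), -1) = Pow(-11, -1) = Rational(-1, 11) ≈ -0.090909)
h = Mul(2, I, Pow(19, Rational(1, 2))) (h = Pow(Add(-77, 1), Rational(1, 2)) = Pow(-76, Rational(1, 2)) = Mul(2, I, Pow(19, Rational(1, 2))) ≈ Mul(8.7178, I))
Mul(h, Add(-121, l)) = Mul(Mul(2, I, Pow(19, Rational(1, 2))), Add(-121, Rational(-1, 11))) = Mul(Mul(2, I, Pow(19, Rational(1, 2))), Rational(-1332, 11)) = Mul(Rational(-2664, 11), I, Pow(19, Rational(1, 2)))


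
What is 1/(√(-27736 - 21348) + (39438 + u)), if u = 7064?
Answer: 23251/1081242544 - I*√12271/1081242544 ≈ 2.1504e-5 - 1.0245e-7*I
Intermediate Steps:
1/(√(-27736 - 21348) + (39438 + u)) = 1/(√(-27736 - 21348) + (39438 + 7064)) = 1/(√(-49084) + 46502) = 1/(2*I*√12271 + 46502) = 1/(46502 + 2*I*√12271)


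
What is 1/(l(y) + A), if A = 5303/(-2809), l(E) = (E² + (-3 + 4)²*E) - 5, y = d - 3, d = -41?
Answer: 2809/5295280 ≈ 0.00053047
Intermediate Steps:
y = -44 (y = -41 - 3 = -44)
l(E) = -5 + E + E² (l(E) = (E² + 1²*E) - 5 = (E² + 1*E) - 5 = (E² + E) - 5 = (E + E²) - 5 = -5 + E + E²)
A = -5303/2809 (A = 5303*(-1/2809) = -5303/2809 ≈ -1.8879)
1/(l(y) + A) = 1/((-5 - 44 + (-44)²) - 5303/2809) = 1/((-5 - 44 + 1936) - 5303/2809) = 1/(1887 - 5303/2809) = 1/(5295280/2809) = 2809/5295280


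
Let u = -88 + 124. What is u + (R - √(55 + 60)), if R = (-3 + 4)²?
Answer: 37 - √115 ≈ 26.276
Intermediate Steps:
R = 1 (R = 1² = 1)
u = 36
u + (R - √(55 + 60)) = 36 + (1 - √(55 + 60)) = 36 + (1 - √115) = 37 - √115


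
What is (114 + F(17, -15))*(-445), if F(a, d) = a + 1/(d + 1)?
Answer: -815685/14 ≈ -58263.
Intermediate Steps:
F(a, d) = a + 1/(1 + d)
(114 + F(17, -15))*(-445) = (114 + (1 + 17 + 17*(-15))/(1 - 15))*(-445) = (114 + (1 + 17 - 255)/(-14))*(-445) = (114 - 1/14*(-237))*(-445) = (114 + 237/14)*(-445) = (1833/14)*(-445) = -815685/14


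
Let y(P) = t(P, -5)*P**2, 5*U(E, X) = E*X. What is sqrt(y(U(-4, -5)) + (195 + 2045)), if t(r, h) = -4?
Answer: 8*sqrt(34) ≈ 46.648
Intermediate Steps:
U(E, X) = E*X/5 (U(E, X) = (E*X)/5 = E*X/5)
y(P) = -4*P**2
sqrt(y(U(-4, -5)) + (195 + 2045)) = sqrt(-4*((1/5)*(-4)*(-5))**2 + (195 + 2045)) = sqrt(-4*4**2 + 2240) = sqrt(-4*16 + 2240) = sqrt(-64 + 2240) = sqrt(2176) = 8*sqrt(34)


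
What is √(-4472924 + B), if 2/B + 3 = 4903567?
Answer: 9*I*√331948113477262474/2451782 ≈ 2114.9*I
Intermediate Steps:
B = 1/2451782 (B = 2/(-3 + 4903567) = 2/4903564 = 2*(1/4903564) = 1/2451782 ≈ 4.0787e-7)
√(-4472924 + B) = √(-4472924 + 1/2451782) = √(-10966634550567/2451782) = 9*I*√331948113477262474/2451782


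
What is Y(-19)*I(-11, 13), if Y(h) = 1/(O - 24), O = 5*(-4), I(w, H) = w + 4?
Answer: 7/44 ≈ 0.15909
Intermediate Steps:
I(w, H) = 4 + w
O = -20
Y(h) = -1/44 (Y(h) = 1/(-20 - 24) = 1/(-44) = -1/44)
Y(-19)*I(-11, 13) = -(4 - 11)/44 = -1/44*(-7) = 7/44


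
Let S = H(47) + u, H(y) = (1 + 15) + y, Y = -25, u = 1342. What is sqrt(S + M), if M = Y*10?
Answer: sqrt(1155) ≈ 33.985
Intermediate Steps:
H(y) = 16 + y
M = -250 (M = -25*10 = -250)
S = 1405 (S = (16 + 47) + 1342 = 63 + 1342 = 1405)
sqrt(S + M) = sqrt(1405 - 250) = sqrt(1155)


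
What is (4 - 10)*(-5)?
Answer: 30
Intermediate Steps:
(4 - 10)*(-5) = -6*(-5) = 30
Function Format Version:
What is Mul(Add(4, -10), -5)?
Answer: 30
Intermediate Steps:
Mul(Add(4, -10), -5) = Mul(-6, -5) = 30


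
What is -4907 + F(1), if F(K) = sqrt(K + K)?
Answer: -4907 + sqrt(2) ≈ -4905.6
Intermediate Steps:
F(K) = sqrt(2)*sqrt(K) (F(K) = sqrt(2*K) = sqrt(2)*sqrt(K))
-4907 + F(1) = -4907 + sqrt(2)*sqrt(1) = -4907 + sqrt(2)*1 = -4907 + sqrt(2)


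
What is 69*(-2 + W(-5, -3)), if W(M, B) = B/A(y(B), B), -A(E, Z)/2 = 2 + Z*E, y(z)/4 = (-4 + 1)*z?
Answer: -29463/212 ≈ -138.98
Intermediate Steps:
y(z) = -12*z (y(z) = 4*((-4 + 1)*z) = 4*(-3*z) = -12*z)
A(E, Z) = -4 - 2*E*Z (A(E, Z) = -2*(2 + Z*E) = -2*(2 + E*Z) = -4 - 2*E*Z)
W(M, B) = B/(-4 + 24*B²) (W(M, B) = B/(-4 - 2*(-12*B)*B) = B/(-4 + 24*B²))
69*(-2 + W(-5, -3)) = 69*(-2 + (¼)*(-3)/(-1 + 6*(-3)²)) = 69*(-2 + (¼)*(-3)/(-1 + 6*9)) = 69*(-2 + (¼)*(-3)/(-1 + 54)) = 69*(-2 + (¼)*(-3)/53) = 69*(-2 + (¼)*(-3)*(1/53)) = 69*(-2 - 3/212) = 69*(-427/212) = -29463/212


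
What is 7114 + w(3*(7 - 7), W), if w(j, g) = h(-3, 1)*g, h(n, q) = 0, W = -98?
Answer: 7114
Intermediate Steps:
w(j, g) = 0 (w(j, g) = 0*g = 0)
7114 + w(3*(7 - 7), W) = 7114 + 0 = 7114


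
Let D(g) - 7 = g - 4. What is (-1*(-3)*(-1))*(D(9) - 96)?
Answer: 252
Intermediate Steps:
D(g) = 3 + g (D(g) = 7 + (g - 4) = 7 + (-4 + g) = 3 + g)
(-1*(-3)*(-1))*(D(9) - 96) = (-1*(-3)*(-1))*((3 + 9) - 96) = (3*(-1))*(12 - 96) = -3*(-84) = 252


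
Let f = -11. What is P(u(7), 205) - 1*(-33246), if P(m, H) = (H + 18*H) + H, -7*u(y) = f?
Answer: 37346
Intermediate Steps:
u(y) = 11/7 (u(y) = -⅐*(-11) = 11/7)
P(m, H) = 20*H (P(m, H) = 19*H + H = 20*H)
P(u(7), 205) - 1*(-33246) = 20*205 - 1*(-33246) = 4100 + 33246 = 37346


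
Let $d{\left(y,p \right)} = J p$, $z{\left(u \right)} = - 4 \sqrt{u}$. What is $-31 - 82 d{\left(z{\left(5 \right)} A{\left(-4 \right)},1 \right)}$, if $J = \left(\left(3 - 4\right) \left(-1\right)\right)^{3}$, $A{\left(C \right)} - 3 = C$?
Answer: $-113$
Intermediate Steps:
$A{\left(C \right)} = 3 + C$
$J = 1$ ($J = \left(\left(-1\right) \left(-1\right)\right)^{3} = 1^{3} = 1$)
$d{\left(y,p \right)} = p$ ($d{\left(y,p \right)} = 1 p = p$)
$-31 - 82 d{\left(z{\left(5 \right)} A{\left(-4 \right)},1 \right)} = -31 - 82 = -113$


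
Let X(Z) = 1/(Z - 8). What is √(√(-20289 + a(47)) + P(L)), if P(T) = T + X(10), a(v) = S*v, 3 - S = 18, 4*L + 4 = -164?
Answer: √(-166 + 4*I*√20994)/2 ≈ 7.3898 + 9.8035*I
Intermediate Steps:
L = -42 (L = -1 + (¼)*(-164) = -1 - 41 = -42)
S = -15 (S = 3 - 1*18 = 3 - 18 = -15)
a(v) = -15*v
X(Z) = 1/(-8 + Z)
P(T) = ½ + T (P(T) = T + 1/(-8 + 10) = T + 1/2 = T + ½ = ½ + T)
√(√(-20289 + a(47)) + P(L)) = √(√(-20289 - 15*47) + (½ - 42)) = √(√(-20289 - 705) - 83/2) = √(√(-20994) - 83/2) = √(I*√20994 - 83/2) = √(-83/2 + I*√20994)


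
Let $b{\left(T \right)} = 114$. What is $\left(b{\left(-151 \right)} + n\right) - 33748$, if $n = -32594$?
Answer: $-66228$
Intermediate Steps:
$\left(b{\left(-151 \right)} + n\right) - 33748 = \left(114 - 32594\right) - 33748 = -32480 - 33748 = -66228$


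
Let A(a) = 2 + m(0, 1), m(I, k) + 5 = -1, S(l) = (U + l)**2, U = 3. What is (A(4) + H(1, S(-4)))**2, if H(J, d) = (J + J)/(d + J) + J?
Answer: 4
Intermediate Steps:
S(l) = (3 + l)**2
m(I, k) = -6 (m(I, k) = -5 - 1 = -6)
H(J, d) = J + 2*J/(J + d) (H(J, d) = (2*J)/(J + d) + J = 2*J/(J + d) + J = J + 2*J/(J + d))
A(a) = -4 (A(a) = 2 - 6 = -4)
(A(4) + H(1, S(-4)))**2 = (-4 + 1*(2 + 1 + (3 - 4)**2)/(1 + (3 - 4)**2))**2 = (-4 + 1*(2 + 1 + (-1)**2)/(1 + (-1)**2))**2 = (-4 + 1*(2 + 1 + 1)/(1 + 1))**2 = (-4 + 1*4/2)**2 = (-4 + 1*(1/2)*4)**2 = (-4 + 2)**2 = (-2)**2 = 4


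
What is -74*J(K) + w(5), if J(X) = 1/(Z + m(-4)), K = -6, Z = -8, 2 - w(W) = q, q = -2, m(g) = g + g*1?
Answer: 69/8 ≈ 8.6250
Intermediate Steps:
m(g) = 2*g (m(g) = g + g = 2*g)
w(W) = 4 (w(W) = 2 - 1*(-2) = 2 + 2 = 4)
J(X) = -1/16 (J(X) = 1/(-8 + 2*(-4)) = 1/(-8 - 8) = 1/(-16) = -1/16)
-74*J(K) + w(5) = -74*(-1/16) + 4 = 37/8 + 4 = 69/8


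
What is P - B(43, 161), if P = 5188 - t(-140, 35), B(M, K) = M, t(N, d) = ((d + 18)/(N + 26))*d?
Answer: 588385/114 ≈ 5161.3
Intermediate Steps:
t(N, d) = d*(18 + d)/(26 + N) (t(N, d) = ((18 + d)/(26 + N))*d = d*(18 + d)/(26 + N))
P = 593287/114 (P = 5188 - 35*(18 + 35)/(26 - 140) = 5188 - 35*53/(-114) = 5188 - 35*(-1)*53/114 = 5188 - 1*(-1855/114) = 5188 + 1855/114 = 593287/114 ≈ 5204.3)
P - B(43, 161) = 593287/114 - 1*43 = 593287/114 - 43 = 588385/114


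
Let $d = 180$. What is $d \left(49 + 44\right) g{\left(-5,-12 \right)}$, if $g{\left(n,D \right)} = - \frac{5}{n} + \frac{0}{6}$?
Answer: $16740$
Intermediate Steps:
$g{\left(n,D \right)} = - \frac{5}{n}$ ($g{\left(n,D \right)} = - \frac{5}{n} + 0 \cdot \frac{1}{6} = - \frac{5}{n} + 0 = - \frac{5}{n}$)
$d \left(49 + 44\right) g{\left(-5,-12 \right)} = 180 \left(49 + 44\right) \left(- \frac{5}{-5}\right) = 180 \cdot 93 \left(\left(-5\right) \left(- \frac{1}{5}\right)\right) = 16740 \cdot 1 = 16740$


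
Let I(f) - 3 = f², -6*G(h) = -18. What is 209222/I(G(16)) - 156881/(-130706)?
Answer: 3418556663/196059 ≈ 17436.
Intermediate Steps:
G(h) = 3 (G(h) = -⅙*(-18) = 3)
I(f) = 3 + f²
209222/I(G(16)) - 156881/(-130706) = 209222/(3 + 3²) - 156881/(-130706) = 209222/(3 + 9) - 156881*(-1/130706) = 209222/12 + 156881/130706 = 209222*(1/12) + 156881/130706 = 104611/6 + 156881/130706 = 3418556663/196059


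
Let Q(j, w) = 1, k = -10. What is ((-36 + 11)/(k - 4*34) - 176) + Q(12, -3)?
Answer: -25525/146 ≈ -174.83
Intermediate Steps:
((-36 + 11)/(k - 4*34) - 176) + Q(12, -3) = ((-36 + 11)/(-10 - 4*34) - 176) + 1 = (-25/(-10 - 136) - 176) + 1 = (-25/(-146) - 176) + 1 = (-25*(-1/146) - 176) + 1 = (25/146 - 176) + 1 = -25671/146 + 1 = -25525/146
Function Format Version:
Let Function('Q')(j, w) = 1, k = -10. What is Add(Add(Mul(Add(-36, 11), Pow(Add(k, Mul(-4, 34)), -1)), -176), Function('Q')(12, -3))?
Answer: Rational(-25525, 146) ≈ -174.83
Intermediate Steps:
Add(Add(Mul(Add(-36, 11), Pow(Add(k, Mul(-4, 34)), -1)), -176), Function('Q')(12, -3)) = Add(Add(Mul(Add(-36, 11), Pow(Add(-10, Mul(-4, 34)), -1)), -176), 1) = Add(Add(Mul(-25, Pow(Add(-10, -136), -1)), -176), 1) = Add(Add(Mul(-25, Pow(-146, -1)), -176), 1) = Add(Add(Mul(-25, Rational(-1, 146)), -176), 1) = Add(Add(Rational(25, 146), -176), 1) = Add(Rational(-25671, 146), 1) = Rational(-25525, 146)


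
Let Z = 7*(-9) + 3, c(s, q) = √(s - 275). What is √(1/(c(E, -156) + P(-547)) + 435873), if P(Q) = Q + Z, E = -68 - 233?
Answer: √(2374277818330898 - 354264*I)/73805 ≈ 660.21 - 4.9254e-8*I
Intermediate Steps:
E = -301
c(s, q) = √(-275 + s)
Z = -60 (Z = -63 + 3 = -60)
P(Q) = -60 + Q (P(Q) = Q - 60 = -60 + Q)
√(1/(c(E, -156) + P(-547)) + 435873) = √(1/(√(-275 - 301) + (-60 - 547)) + 435873) = √(1/(√(-576) - 607) + 435873) = √(1/(24*I - 607) + 435873) = √(1/(-607 + 24*I) + 435873) = √((-607 - 24*I)/369025 + 435873) = √(435873 + (-607 - 24*I)/369025)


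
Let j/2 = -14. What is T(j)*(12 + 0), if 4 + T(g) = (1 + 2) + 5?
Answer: 48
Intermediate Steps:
j = -28 (j = 2*(-14) = -28)
T(g) = 4 (T(g) = -4 + ((1 + 2) + 5) = -4 + (3 + 5) = -4 + 8 = 4)
T(j)*(12 + 0) = 4*(12 + 0) = 4*12 = 48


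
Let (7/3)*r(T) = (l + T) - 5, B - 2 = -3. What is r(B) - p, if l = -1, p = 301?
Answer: -304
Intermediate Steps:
B = -1 (B = 2 - 3 = -1)
r(T) = -18/7 + 3*T/7 (r(T) = 3*((-1 + T) - 5)/7 = 3*(-6 + T)/7 = -18/7 + 3*T/7)
r(B) - p = (-18/7 + (3/7)*(-1)) - 1*301 = (-18/7 - 3/7) - 301 = -3 - 301 = -304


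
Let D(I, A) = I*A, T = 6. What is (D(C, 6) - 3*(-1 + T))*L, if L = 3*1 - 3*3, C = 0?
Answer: 90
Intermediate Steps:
D(I, A) = A*I
L = -6 (L = 3 - 9 = -6)
(D(C, 6) - 3*(-1 + T))*L = (6*0 - 3*(-1 + 6))*(-6) = (0 - 3*5)*(-6) = (0 - 15)*(-6) = -15*(-6) = 90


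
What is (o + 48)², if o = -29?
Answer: 361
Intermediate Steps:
(o + 48)² = (-29 + 48)² = 19² = 361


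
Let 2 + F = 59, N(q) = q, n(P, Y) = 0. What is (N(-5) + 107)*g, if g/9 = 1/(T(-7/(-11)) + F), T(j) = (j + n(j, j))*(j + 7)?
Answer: 37026/2495 ≈ 14.840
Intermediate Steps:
T(j) = j*(7 + j) (T(j) = (j + 0)*(j + 7) = j*(7 + j))
F = 57 (F = -2 + 59 = 57)
g = 363/2495 (g = 9/((-7/(-11))*(7 - 7/(-11)) + 57) = 9/((-7*(-1/11))*(7 - 7*(-1/11)) + 57) = 9/(7*(7 + 7/11)/11 + 57) = 9/((7/11)*(84/11) + 57) = 9/(588/121 + 57) = 9/(7485/121) = 9*(121/7485) = 363/2495 ≈ 0.14549)
(N(-5) + 107)*g = (-5 + 107)*(363/2495) = 102*(363/2495) = 37026/2495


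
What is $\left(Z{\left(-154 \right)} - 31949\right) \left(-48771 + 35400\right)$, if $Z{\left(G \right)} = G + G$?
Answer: $431308347$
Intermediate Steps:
$Z{\left(G \right)} = 2 G$
$\left(Z{\left(-154 \right)} - 31949\right) \left(-48771 + 35400\right) = \left(2 \left(-154\right) - 31949\right) \left(-48771 + 35400\right) = \left(-308 - 31949\right) \left(-13371\right) = \left(-32257\right) \left(-13371\right) = 431308347$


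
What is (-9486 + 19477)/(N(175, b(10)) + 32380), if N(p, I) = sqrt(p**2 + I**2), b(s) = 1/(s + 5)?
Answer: 36394715250/117948799687 - 149865*sqrt(6890626)/235897599374 ≈ 0.30690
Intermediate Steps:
b(s) = 1/(5 + s)
N(p, I) = sqrt(I**2 + p**2)
(-9486 + 19477)/(N(175, b(10)) + 32380) = (-9486 + 19477)/(sqrt((1/(5 + 10))**2 + 175**2) + 32380) = 9991/(sqrt((1/15)**2 + 30625) + 32380) = 9991/(sqrt(1/225 + 30625) + 32380) = 9991/(sqrt(6890626/225) + 32380) = 9991/(sqrt(6890626)/15 + 32380) = 9991/(32380 + sqrt(6890626)/15)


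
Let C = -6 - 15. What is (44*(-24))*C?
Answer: 22176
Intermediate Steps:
C = -21
(44*(-24))*C = (44*(-24))*(-21) = -1056*(-21) = 22176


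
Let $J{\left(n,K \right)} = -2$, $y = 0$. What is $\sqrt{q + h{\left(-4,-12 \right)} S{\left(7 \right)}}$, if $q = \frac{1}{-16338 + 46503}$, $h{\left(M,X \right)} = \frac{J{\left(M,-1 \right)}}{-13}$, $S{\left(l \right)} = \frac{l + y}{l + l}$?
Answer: $\frac{\sqrt{11834151810}}{392145} \approx 0.27741$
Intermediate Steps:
$S{\left(l \right)} = \frac{1}{2}$ ($S{\left(l \right)} = \frac{l + 0}{l + l} = \frac{l}{2 l} = l \frac{1}{2 l} = \frac{1}{2}$)
$h{\left(M,X \right)} = \frac{2}{13}$ ($h{\left(M,X \right)} = - \frac{2}{-13} = \left(-2\right) \left(- \frac{1}{13}\right) = \frac{2}{13}$)
$q = \frac{1}{30165} \approx 3.3151 \cdot 10^{-5}$
$\sqrt{q + h{\left(-4,-12 \right)} S{\left(7 \right)}} = \sqrt{\frac{1}{30165} + \frac{2}{13} \cdot \frac{1}{2}} = \sqrt{\frac{1}{30165} + \frac{1}{13}} = \sqrt{\frac{30178}{392145}} = \frac{\sqrt{11834151810}}{392145}$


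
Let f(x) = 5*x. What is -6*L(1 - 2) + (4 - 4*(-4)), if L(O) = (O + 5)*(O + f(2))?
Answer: -196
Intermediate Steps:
L(O) = (5 + O)*(10 + O) (L(O) = (O + 5)*(O + 5*2) = (5 + O)*(O + 10) = (5 + O)*(10 + O))
-6*L(1 - 2) + (4 - 4*(-4)) = -6*(50 + (1 - 2)**2 + 15*(1 - 2)) + (4 - 4*(-4)) = -6*(50 + (-1)**2 + 15*(-1)) + (4 + 16) = -6*(50 + 1 - 15) + 20 = -6*36 + 20 = -216 + 20 = -196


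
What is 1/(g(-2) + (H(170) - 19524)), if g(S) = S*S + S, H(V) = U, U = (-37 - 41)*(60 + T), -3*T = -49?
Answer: -1/25476 ≈ -3.9253e-5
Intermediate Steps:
T = 49/3 (T = -⅓*(-49) = 49/3 ≈ 16.333)
U = -5954 (U = (-37 - 41)*(60 + 49/3) = -78*229/3 = -5954)
H(V) = -5954
g(S) = S + S² (g(S) = S² + S = S + S²)
1/(g(-2) + (H(170) - 19524)) = 1/(-2*(1 - 2) + (-5954 - 19524)) = 1/(-2*(-1) - 25478) = 1/(2 - 25478) = 1/(-25476) = -1/25476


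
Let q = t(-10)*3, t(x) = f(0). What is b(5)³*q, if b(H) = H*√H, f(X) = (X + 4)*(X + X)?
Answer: 0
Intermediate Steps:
f(X) = 2*X*(4 + X) (f(X) = (4 + X)*(2*X) = 2*X*(4 + X))
t(x) = 0 (t(x) = 2*0*(4 + 0) = 2*0*4 = 0)
b(H) = H^(3/2)
q = 0 (q = 0*3 = 0)
b(5)³*q = (5^(3/2))³*0 = (5*√5)³*0 = (625*√5)*0 = 0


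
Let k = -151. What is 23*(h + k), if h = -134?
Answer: -6555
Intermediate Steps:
23*(h + k) = 23*(-134 - 151) = 23*(-285) = -6555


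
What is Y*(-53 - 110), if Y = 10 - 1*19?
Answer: 1467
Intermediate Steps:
Y = -9 (Y = 10 - 19 = -9)
Y*(-53 - 110) = -9*(-53 - 110) = -9*(-163) = 1467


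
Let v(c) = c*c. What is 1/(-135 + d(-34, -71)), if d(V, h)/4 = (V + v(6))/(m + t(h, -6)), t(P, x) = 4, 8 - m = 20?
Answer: -1/136 ≈ -0.0073529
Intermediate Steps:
m = -12 (m = 8 - 1*20 = 8 - 20 = -12)
v(c) = c²
d(V, h) = -18 - V/2 (d(V, h) = 4*((V + 6²)/(-12 + 4)) = 4*((V + 36)/(-8)) = 4*((36 + V)*(-⅛)) = 4*(-9/2 - V/8) = -18 - V/2)
1/(-135 + d(-34, -71)) = 1/(-135 + (-18 - ½*(-34))) = 1/(-135 + (-18 + 17)) = 1/(-135 - 1) = 1/(-136) = -1/136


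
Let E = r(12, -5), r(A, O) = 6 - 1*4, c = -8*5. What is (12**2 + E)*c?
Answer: -5840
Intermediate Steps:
c = -40
r(A, O) = 2 (r(A, O) = 6 - 4 = 2)
E = 2
(12**2 + E)*c = (12**2 + 2)*(-40) = (144 + 2)*(-40) = 146*(-40) = -5840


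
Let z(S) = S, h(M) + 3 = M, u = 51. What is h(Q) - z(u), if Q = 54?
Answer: 0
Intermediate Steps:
h(M) = -3 + M
h(Q) - z(u) = (-3 + 54) - 1*51 = 51 - 51 = 0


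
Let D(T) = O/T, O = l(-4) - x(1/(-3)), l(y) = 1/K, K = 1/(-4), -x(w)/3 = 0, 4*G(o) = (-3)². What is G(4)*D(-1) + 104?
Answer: 113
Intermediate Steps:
G(o) = 9/4 (G(o) = (¼)*(-3)² = (¼)*9 = 9/4)
x(w) = 0 (x(w) = -3*0 = 0)
K = -¼ ≈ -0.25000
l(y) = -4 (l(y) = 1/(-¼) = -4)
O = -4 (O = -4 - 1*0 = -4 + 0 = -4)
D(T) = -4/T
G(4)*D(-1) + 104 = 9*(-4/(-1))/4 + 104 = 9*(-4*(-1))/4 + 104 = (9/4)*4 + 104 = 9 + 104 = 113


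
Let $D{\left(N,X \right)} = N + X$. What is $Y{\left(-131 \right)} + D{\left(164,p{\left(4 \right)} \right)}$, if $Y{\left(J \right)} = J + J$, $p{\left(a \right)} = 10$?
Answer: $-88$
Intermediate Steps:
$Y{\left(J \right)} = 2 J$
$Y{\left(-131 \right)} + D{\left(164,p{\left(4 \right)} \right)} = 2 \left(-131\right) + \left(164 + 10\right) = -262 + 174 = -88$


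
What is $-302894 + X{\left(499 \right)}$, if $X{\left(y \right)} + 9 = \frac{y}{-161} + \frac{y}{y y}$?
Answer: $- \frac{24335172957}{80339} \approx -3.0291 \cdot 10^{5}$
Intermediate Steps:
$X{\left(y \right)} = -9 + \frac{1}{y} - \frac{y}{161}$ ($X{\left(y \right)} = -9 + \left(\frac{y}{-161} + \frac{y}{y y}\right) = -9 + \left(y \left(- \frac{1}{161}\right) + \frac{y}{y^{2}}\right) = -9 - \left(\frac{y}{161} - \frac{y}{y^{2}}\right) = -9 - \left(- \frac{1}{y} + \frac{y}{161}\right) = -9 + \frac{1}{y} - \frac{y}{161}$)
$-302894 + X{\left(499 \right)} = -302894 - \left(\frac{1948}{161} - \frac{1}{499}\right) = -302894 - \frac{971891}{80339} = - \frac{24335172957}{80339}$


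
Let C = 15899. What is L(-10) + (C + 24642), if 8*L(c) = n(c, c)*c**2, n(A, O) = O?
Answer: 40416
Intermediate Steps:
L(c) = c**3/8 (L(c) = (c*c**2)/8 = c**3/8)
L(-10) + (C + 24642) = (1/8)*(-10)**3 + (15899 + 24642) = (1/8)*(-1000) + 40541 = -125 + 40541 = 40416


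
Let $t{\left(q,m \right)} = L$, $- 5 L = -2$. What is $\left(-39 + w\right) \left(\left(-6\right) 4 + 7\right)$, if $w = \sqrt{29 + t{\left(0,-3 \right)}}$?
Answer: $663 - \frac{119 \sqrt{15}}{5} \approx 570.82$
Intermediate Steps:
$L = \frac{2}{5}$ ($L = \left(- \frac{1}{5}\right) \left(-2\right) = \frac{2}{5} \approx 0.4$)
$t{\left(q,m \right)} = \frac{2}{5}$
$w = \frac{7 \sqrt{15}}{5}$ ($w = \sqrt{29 + \frac{2}{5}} = \sqrt{\frac{147}{5}} = \frac{7 \sqrt{15}}{5} \approx 5.4222$)
$\left(-39 + w\right) \left(\left(-6\right) 4 + 7\right) = \left(-39 + \frac{7 \sqrt{15}}{5}\right) \left(\left(-6\right) 4 + 7\right) = \left(-39 + \frac{7 \sqrt{15}}{5}\right) \left(-24 + 7\right) = \left(-39 + \frac{7 \sqrt{15}}{5}\right) \left(-17\right) = 663 - \frac{119 \sqrt{15}}{5}$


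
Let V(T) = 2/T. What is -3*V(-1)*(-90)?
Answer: -540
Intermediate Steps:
-3*V(-1)*(-90) = -6/(-1)*(-90) = -6*(-1)*(-90) = -3*(-2)*(-90) = 6*(-90) = -540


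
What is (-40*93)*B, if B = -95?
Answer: 353400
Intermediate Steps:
(-40*93)*B = -40*93*(-95) = -3720*(-95) = 353400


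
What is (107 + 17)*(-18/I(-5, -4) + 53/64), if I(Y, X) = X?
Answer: 10571/16 ≈ 660.69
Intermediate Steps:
(107 + 17)*(-18/I(-5, -4) + 53/64) = (107 + 17)*(-18/(-4) + 53/64) = 124*(-18*(-1/4) + 53*(1/64)) = 124*(9/2 + 53/64) = 124*(341/64) = 10571/16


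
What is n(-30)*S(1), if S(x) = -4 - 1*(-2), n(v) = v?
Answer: 60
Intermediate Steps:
S(x) = -2 (S(x) = -4 + 2 = -2)
n(-30)*S(1) = -30*(-2) = 60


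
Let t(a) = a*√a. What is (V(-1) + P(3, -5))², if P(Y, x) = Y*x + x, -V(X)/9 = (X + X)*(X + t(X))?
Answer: 1120 + 1368*I ≈ 1120.0 + 1368.0*I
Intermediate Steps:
t(a) = a^(3/2)
V(X) = -18*X*(X + X^(3/2)) (V(X) = -9*(X + X)*(X + X^(3/2)) = -9*2*X*(X + X^(3/2)) = -18*X*(X + X^(3/2)))
P(Y, x) = x + Y*x
(V(-1) + P(3, -5))² = (-18*(-1)*(-1 + (-1)^(3/2)) - 5*(1 + 3))² = (-18*(-1)*(-1 - I) - 5*4)² = ((-18 - 18*I) - 20)² = (-38 - 18*I)²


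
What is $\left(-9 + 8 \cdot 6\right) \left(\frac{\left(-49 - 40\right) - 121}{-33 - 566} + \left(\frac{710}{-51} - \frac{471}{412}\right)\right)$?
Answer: $- \frac{2407542007}{4195396} \approx -573.85$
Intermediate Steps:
$\left(-9 + 8 \cdot 6\right) \left(\frac{\left(-49 - 40\right) - 121}{-33 - 566} + \left(\frac{710}{-51} - \frac{471}{412}\right)\right) = \left(-9 + 48\right) \left(\frac{-89 - 121}{-33 - 566} + \left(710 \left(- \frac{1}{51}\right) - \frac{471}{412}\right)\right) = 39 \left(- \frac{210}{-33 - 566} - \frac{316541}{21012}\right) = 39 \left(- \frac{210}{-599} - \frac{316541}{21012}\right) = 39 \left(\left(-210\right) \left(- \frac{1}{599}\right) - \frac{316541}{21012}\right) = 39 \left(\frac{210}{599} - \frac{316541}{21012}\right) = 39 \left(- \frac{185195539}{12586188}\right) = - \frac{2407542007}{4195396}$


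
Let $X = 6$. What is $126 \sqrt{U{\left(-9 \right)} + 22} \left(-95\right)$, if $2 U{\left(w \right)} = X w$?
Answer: $- 11970 i \sqrt{5} \approx - 26766.0 i$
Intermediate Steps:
$U{\left(w \right)} = 3 w$ ($U{\left(w \right)} = \frac{6 w}{2} = 3 w$)
$126 \sqrt{U{\left(-9 \right)} + 22} \left(-95\right) = 126 \sqrt{3 \left(-9\right) + 22} \left(-95\right) = 126 \sqrt{-27 + 22} \left(-95\right) = 126 \sqrt{-5} \left(-95\right) = 126 i \sqrt{5} \left(-95\right) = - 11970 i \sqrt{5}$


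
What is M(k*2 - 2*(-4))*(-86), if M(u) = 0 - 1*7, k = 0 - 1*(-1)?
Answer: 602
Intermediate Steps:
k = 1 (k = 0 + 1 = 1)
M(u) = -7 (M(u) = 0 - 7 = -7)
M(k*2 - 2*(-4))*(-86) = -7*(-86) = 602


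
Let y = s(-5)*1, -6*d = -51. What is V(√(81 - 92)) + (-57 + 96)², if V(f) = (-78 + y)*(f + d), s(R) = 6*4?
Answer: 1062 - 54*I*√11 ≈ 1062.0 - 179.1*I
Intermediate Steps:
d = 17/2 (d = -⅙*(-51) = 17/2 ≈ 8.5000)
s(R) = 24
y = 24 (y = 24*1 = 24)
V(f) = -459 - 54*f (V(f) = (-78 + 24)*(f + 17/2) = -54*(17/2 + f) = -459 - 54*f)
V(√(81 - 92)) + (-57 + 96)² = (-459 - 54*√(81 - 92)) + (-57 + 96)² = (-459 - 54*I*√11) + 39² = (-459 - 54*I*√11) + 1521 = 1062 - 54*I*√11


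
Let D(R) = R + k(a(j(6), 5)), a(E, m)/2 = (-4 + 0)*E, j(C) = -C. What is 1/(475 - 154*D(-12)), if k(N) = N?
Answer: -1/5069 ≈ -0.00019728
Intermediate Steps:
a(E, m) = -8*E (a(E, m) = 2*((-4 + 0)*E) = 2*(-4*E) = -8*E)
D(R) = 48 + R (D(R) = R - (-8)*6 = R - 8*(-6) = R + 48 = 48 + R)
1/(475 - 154*D(-12)) = 1/(475 - 154*(48 - 12)) = 1/(475 - 154*36) = 1/(475 - 5544) = 1/(-5069) = -1/5069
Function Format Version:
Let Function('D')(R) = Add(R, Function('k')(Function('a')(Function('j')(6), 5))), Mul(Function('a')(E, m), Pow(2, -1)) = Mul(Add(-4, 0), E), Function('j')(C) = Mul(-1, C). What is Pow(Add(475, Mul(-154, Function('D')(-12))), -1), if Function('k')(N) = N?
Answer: Rational(-1, 5069) ≈ -0.00019728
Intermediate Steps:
Function('a')(E, m) = Mul(-8, E) (Function('a')(E, m) = Mul(2, Mul(Add(-4, 0), E)) = Mul(2, Mul(-4, E)) = Mul(-8, E))
Function('D')(R) = Add(48, R) (Function('D')(R) = Add(R, Mul(-8, Mul(-1, 6))) = Add(R, Mul(-8, -6)) = Add(R, 48) = Add(48, R))
Pow(Add(475, Mul(-154, Function('D')(-12))), -1) = Pow(Add(475, Mul(-154, Add(48, -12))), -1) = Pow(Add(475, Mul(-154, 36)), -1) = Pow(Add(475, -5544), -1) = Pow(-5069, -1) = Rational(-1, 5069)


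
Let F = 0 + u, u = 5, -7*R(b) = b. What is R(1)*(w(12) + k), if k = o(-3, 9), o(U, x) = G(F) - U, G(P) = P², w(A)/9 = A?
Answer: -136/7 ≈ -19.429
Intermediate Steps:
R(b) = -b/7
w(A) = 9*A
F = 5 (F = 0 + 5 = 5)
o(U, x) = 25 - U (o(U, x) = 5² - U = 25 - U)
k = 28 (k = 25 - 1*(-3) = 25 + 3 = 28)
R(1)*(w(12) + k) = (-⅐*1)*(9*12 + 28) = -(108 + 28)/7 = -⅐*136 = -136/7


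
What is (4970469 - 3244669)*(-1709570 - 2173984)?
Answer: -6702237493200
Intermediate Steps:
(4970469 - 3244669)*(-1709570 - 2173984) = 1725800*(-3883554) = -6702237493200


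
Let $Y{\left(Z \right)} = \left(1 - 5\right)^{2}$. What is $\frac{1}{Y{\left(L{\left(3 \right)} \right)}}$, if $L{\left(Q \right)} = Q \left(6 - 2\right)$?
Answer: $\frac{1}{16} \approx 0.0625$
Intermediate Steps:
$L{\left(Q \right)} = 4 Q$ ($L{\left(Q \right)} = Q 4 = 4 Q$)
$Y{\left(Z \right)} = 16$ ($Y{\left(Z \right)} = \left(-4\right)^{2} = 16$)
$\frac{1}{Y{\left(L{\left(3 \right)} \right)}} = \frac{1}{16}$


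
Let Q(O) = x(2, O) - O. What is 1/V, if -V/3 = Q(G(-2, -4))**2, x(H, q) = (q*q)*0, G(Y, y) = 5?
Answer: -1/75 ≈ -0.013333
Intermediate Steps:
x(H, q) = 0 (x(H, q) = q**2*0 = 0)
Q(O) = -O (Q(O) = 0 - O = -O)
V = -75 (V = -3*(-1*5)**2 = -3*(-5)**2 = -3*25 = -75)
1/V = 1/(-75) = -1/75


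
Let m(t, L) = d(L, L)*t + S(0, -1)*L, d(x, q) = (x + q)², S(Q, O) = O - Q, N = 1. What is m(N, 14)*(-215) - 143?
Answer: -165693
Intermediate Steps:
d(x, q) = (q + x)²
m(t, L) = -L + 4*t*L² (m(t, L) = (L + L)²*t + (-1 - 1*0)*L = (2*L)²*t + (-1 + 0)*L = (4*L²)*t - L = 4*t*L² - L = -L + 4*t*L²)
m(N, 14)*(-215) - 143 = (14*(-1 + 4*14*1))*(-215) - 143 = (14*(-1 + 56))*(-215) - 143 = (14*55)*(-215) - 143 = 770*(-215) - 143 = -165550 - 143 = -165693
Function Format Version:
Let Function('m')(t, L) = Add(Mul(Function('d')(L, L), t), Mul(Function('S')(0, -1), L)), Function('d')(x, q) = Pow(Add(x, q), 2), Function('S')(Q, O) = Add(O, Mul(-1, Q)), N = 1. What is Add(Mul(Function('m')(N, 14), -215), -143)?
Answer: -165693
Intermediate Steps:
Function('d')(x, q) = Pow(Add(q, x), 2)
Function('m')(t, L) = Add(Mul(-1, L), Mul(4, t, Pow(L, 2))) (Function('m')(t, L) = Add(Mul(Pow(Add(L, L), 2), t), Mul(Add(-1, Mul(-1, 0)), L)) = Add(Mul(Pow(Mul(2, L), 2), t), Mul(Add(-1, 0), L)) = Add(Mul(Mul(4, Pow(L, 2)), t), Mul(-1, L)) = Add(Mul(4, t, Pow(L, 2)), Mul(-1, L)) = Add(Mul(-1, L), Mul(4, t, Pow(L, 2))))
Add(Mul(Function('m')(N, 14), -215), -143) = Add(Mul(Mul(14, Add(-1, Mul(4, 14, 1))), -215), -143) = Add(Mul(Mul(14, Add(-1, 56)), -215), -143) = Add(Mul(Mul(14, 55), -215), -143) = Add(Mul(770, -215), -143) = Add(-165550, -143) = -165693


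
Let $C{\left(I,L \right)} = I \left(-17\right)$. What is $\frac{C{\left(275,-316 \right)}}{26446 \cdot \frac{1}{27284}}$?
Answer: $- \frac{63776350}{13223} \approx -4823.1$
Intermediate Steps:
$C{\left(I,L \right)} = - 17 I$
$\frac{C{\left(275,-316 \right)}}{26446 \cdot \frac{1}{27284}} = \frac{\left(-17\right) 275}{26446 \cdot \frac{1}{27284}} = - \frac{4675}{26446 \cdot \frac{1}{27284}} = - \frac{4675}{\frac{13223}{13642}} = \left(-4675\right) \frac{13642}{13223} = - \frac{63776350}{13223}$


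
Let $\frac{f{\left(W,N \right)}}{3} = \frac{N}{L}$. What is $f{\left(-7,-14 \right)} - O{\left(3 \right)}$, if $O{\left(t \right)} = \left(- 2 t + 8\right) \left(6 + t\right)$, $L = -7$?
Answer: $-12$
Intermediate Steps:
$f{\left(W,N \right)} = - \frac{3 N}{7}$ ($f{\left(W,N \right)} = 3 \frac{N}{-7} = 3 N \left(- \frac{1}{7}\right) = 3 \left(- \frac{N}{7}\right) = - \frac{3 N}{7}$)
$O{\left(t \right)} = \left(6 + t\right) \left(8 - 2 t\right)$ ($O{\left(t \right)} = \left(8 - 2 t\right) \left(6 + t\right) = \left(6 + t\right) \left(8 - 2 t\right)$)
$f{\left(-7,-14 \right)} - O{\left(3 \right)} = \left(- \frac{3}{7}\right) \left(-14\right) - \left(48 - 12 - 2 \cdot 3^{2}\right) = 6 - \left(48 - 12 - 18\right) = 6 - 18 = -12$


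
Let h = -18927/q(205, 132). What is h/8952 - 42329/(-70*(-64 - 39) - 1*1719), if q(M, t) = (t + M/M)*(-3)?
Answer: -883560385/114696008 ≈ -7.7035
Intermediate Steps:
q(M, t) = -3 - 3*t (q(M, t) = (t + 1)*(-3) = (1 + t)*(-3) = -3 - 3*t)
h = 6309/133 (h = -18927/(-3 - 3*132) = -18927/(-3 - 396) = -18927/(-399) = -18927*(-1/399) = 6309/133 ≈ 47.436)
h/8952 - 42329/(-70*(-64 - 39) - 1*1719) = (6309/133)/8952 - 42329/(-70*(-64 - 39) - 1*1719) = (6309/133)*(1/8952) - 42329/(-70*(-103) - 1719) = 2103/396872 - 42329/(7210 - 1719) = 2103/396872 - 42329/5491 = -883560385/114696008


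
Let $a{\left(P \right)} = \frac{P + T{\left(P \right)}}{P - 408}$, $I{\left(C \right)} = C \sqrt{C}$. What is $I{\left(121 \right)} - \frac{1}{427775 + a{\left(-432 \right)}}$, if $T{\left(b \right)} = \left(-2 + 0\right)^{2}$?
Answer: $\frac{119567532457}{89832857} \approx 1331.0$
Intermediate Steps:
$T{\left(b \right)} = 4$ ($T{\left(b \right)} = \left(-2\right)^{2} = 4$)
$I{\left(C \right)} = C^{\frac{3}{2}}$
$a{\left(P \right)} = \frac{4 + P}{-408 + P}$ ($a{\left(P \right)} = \frac{P + 4}{P - 408} = \frac{4 + P}{-408 + P}$)
$I{\left(121 \right)} - \frac{1}{427775 + a{\left(-432 \right)}} = 121^{\frac{3}{2}} - \frac{1}{427775 + \frac{4 - 432}{-408 - 432}} = 1331 - \frac{1}{427775 + \frac{1}{-840} \left(-428\right)} = 1331 - \frac{1}{427775 - - \frac{107}{210}} = 1331 - \frac{1}{427775 + \frac{107}{210}} = 1331 - \frac{1}{\frac{89832857}{210}} = 1331 - \frac{210}{89832857} = \frac{119567532457}{89832857}$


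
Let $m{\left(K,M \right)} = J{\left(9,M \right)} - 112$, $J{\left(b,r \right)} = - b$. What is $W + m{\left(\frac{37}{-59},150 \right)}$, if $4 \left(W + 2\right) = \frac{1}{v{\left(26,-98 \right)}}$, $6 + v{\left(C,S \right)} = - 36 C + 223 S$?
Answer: $- \frac{11215633}{91184} \approx -123.0$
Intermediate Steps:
$v{\left(C,S \right)} = -6 - 36 C + 223 S$ ($v{\left(C,S \right)} = -6 - \left(- 223 S + 36 C\right) = -6 - 36 C + 223 S$)
$m{\left(K,M \right)} = -121$ ($m{\left(K,M \right)} = \left(-1\right) 9 - 112 = -9 - 112 = -121$)
$W = - \frac{182369}{91184}$ ($W = -2 + \frac{1}{4 \left(-6 - 936 + 223 \left(-98\right)\right)} = -2 + \frac{1}{4 \left(-6 - 936 - 21854\right)} = -2 + \frac{1}{4 \left(-22796\right)} = -2 + \frac{1}{4} \left(- \frac{1}{22796}\right) = -2 - \frac{1}{91184} = - \frac{182369}{91184} \approx -2.0$)
$W + m{\left(\frac{37}{-59},150 \right)} = - \frac{182369}{91184} - 121 = - \frac{11215633}{91184}$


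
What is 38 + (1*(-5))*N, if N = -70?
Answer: 388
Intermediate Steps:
38 + (1*(-5))*N = 38 + (1*(-5))*(-70) = 38 - 5*(-70) = 38 + 350 = 388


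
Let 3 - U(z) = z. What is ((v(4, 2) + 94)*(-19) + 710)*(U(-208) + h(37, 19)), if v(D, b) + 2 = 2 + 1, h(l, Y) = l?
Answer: -271560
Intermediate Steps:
U(z) = 3 - z
v(D, b) = 1 (v(D, b) = -2 + (2 + 1) = -2 + 3 = 1)
((v(4, 2) + 94)*(-19) + 710)*(U(-208) + h(37, 19)) = ((1 + 94)*(-19) + 710)*((3 - 1*(-208)) + 37) = (95*(-19) + 710)*((3 + 208) + 37) = (-1805 + 710)*(211 + 37) = -1095*248 = -271560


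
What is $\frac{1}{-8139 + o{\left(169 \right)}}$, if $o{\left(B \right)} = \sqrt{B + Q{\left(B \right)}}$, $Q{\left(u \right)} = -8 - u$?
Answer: $- \frac{8139}{66243329} - \frac{2 i \sqrt{2}}{66243329} \approx -0.00012287 - 4.2698 \cdot 10^{-8} i$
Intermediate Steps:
$o{\left(B \right)} = 2 i \sqrt{2}$ ($o{\left(B \right)} = \sqrt{B - \left(8 + B\right)} = \sqrt{-8} = 2 i \sqrt{2}$)
$\frac{1}{-8139 + o{\left(169 \right)}} = \frac{1}{-8139 + 2 i \sqrt{2}}$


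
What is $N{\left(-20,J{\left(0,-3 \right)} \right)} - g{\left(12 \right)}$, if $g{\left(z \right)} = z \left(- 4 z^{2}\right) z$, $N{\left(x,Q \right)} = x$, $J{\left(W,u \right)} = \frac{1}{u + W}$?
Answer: $82924$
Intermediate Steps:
$J{\left(W,u \right)} = \frac{1}{W + u}$
$g{\left(z \right)} = - 4 z^{4}$ ($g{\left(z \right)} = - 4 z^{3} z = - 4 z^{4}$)
$N{\left(-20,J{\left(0,-3 \right)} \right)} - g{\left(12 \right)} = -20 - - 4 \cdot 12^{4} = -20 - \left(-4\right) 20736 = -20 - -82944 = -20 + 82944 = 82924$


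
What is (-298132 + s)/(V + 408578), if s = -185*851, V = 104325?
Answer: -455567/512903 ≈ -0.88821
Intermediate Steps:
s = -157435
(-298132 + s)/(V + 408578) = (-298132 - 157435)/(104325 + 408578) = -455567/512903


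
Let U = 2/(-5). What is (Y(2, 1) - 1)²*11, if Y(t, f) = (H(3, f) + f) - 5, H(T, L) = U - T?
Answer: 19404/25 ≈ 776.16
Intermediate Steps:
U = -⅖ (U = 2*(-⅕) = -⅖ ≈ -0.40000)
H(T, L) = -⅖ - T
Y(t, f) = -42/5 + f (Y(t, f) = ((-⅖ - 1*3) + f) - 5 = ((-⅖ - 3) + f) - 5 = (-17/5 + f) - 5 = -42/5 + f)
(Y(2, 1) - 1)²*11 = ((-42/5 + 1) - 1)²*11 = (-37/5 - 1)²*11 = (-42/5)²*11 = (1764/25)*11 = 19404/25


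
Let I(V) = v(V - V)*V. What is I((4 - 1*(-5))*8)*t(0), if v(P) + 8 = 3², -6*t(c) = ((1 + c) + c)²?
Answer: -12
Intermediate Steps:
t(c) = -(1 + 2*c)²/6 (t(c) = -((1 + c) + c)²/6 = -(1 + 2*c)²/6)
v(P) = 1 (v(P) = -8 + 3² = -8 + 9 = 1)
I(V) = V (I(V) = 1*V = V)
I((4 - 1*(-5))*8)*t(0) = ((4 - 1*(-5))*8)*(-(1 + 2*0)²/6) = ((4 + 5)*8)*(-(1 + 0)²/6) = (9*8)*(-⅙*1²) = 72*(-⅙*1) = 72*(-⅙) = -12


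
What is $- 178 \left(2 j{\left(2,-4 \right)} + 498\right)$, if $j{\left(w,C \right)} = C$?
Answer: $-87220$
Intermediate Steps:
$- 178 \left(2 j{\left(2,-4 \right)} + 498\right) = - 178 \left(2 \left(-4\right) + 498\right) = - 178 \left(-8 + 498\right) = \left(-178\right) 490 = -87220$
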